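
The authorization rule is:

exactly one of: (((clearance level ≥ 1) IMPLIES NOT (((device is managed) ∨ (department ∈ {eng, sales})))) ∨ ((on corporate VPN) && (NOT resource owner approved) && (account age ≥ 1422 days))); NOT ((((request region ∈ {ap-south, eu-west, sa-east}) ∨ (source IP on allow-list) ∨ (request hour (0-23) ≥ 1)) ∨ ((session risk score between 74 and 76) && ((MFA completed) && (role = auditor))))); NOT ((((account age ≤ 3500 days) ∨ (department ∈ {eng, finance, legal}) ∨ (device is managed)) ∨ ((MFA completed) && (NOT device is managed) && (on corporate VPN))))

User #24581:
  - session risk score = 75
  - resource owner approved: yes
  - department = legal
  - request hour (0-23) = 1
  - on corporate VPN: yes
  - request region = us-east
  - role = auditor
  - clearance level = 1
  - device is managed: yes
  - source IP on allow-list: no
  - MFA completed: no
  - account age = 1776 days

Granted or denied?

Denied

Atomic conditions:
  clearance level ≥ 1: 1 ≥ 1 is true
  device is managed: yes → true
  department ∈ {eng, sales}: legal is not in the set → false
  on corporate VPN: yes → true
  NOT resource owner approved: yes → false
  account age ≥ 1422 days: 1776 ≥ 1422 is true
  request region ∈ {ap-south, eu-west, sa-east}: us-east is not in the set → false
  source IP on allow-list: no → false
  request hour (0-23) ≥ 1: 1 ≥ 1 is true
  session risk score between 74 and 76: 75 in [74, 76] is true
  MFA completed: no → false
  role = auditor: auditor == auditor is true
  account age ≤ 3500 days: 1776 ≤ 3500 is true
  department ∈ {eng, finance, legal}: legal is in the set → true
  NOT device is managed: yes → false
Combine:
[1.1.2.1] true OR false = true
[1.1.2] NOT true = false
[1.1] true → false = false
[1.2] true AND false AND true = false
[1] false OR false = false
[2.1.1] false OR false OR true = true
[2.1.2.2] false AND true = false
[2.1.2] true AND false = false
[2.1] true OR false = true
[2] NOT true = false
[3.1.1] true OR true OR true = true
[3.1.2] false AND false AND true = false
[3.1] true OR false = true
[3] NOT true = false
[root] exactly-one(false, false, false) = false
Overall: false → denied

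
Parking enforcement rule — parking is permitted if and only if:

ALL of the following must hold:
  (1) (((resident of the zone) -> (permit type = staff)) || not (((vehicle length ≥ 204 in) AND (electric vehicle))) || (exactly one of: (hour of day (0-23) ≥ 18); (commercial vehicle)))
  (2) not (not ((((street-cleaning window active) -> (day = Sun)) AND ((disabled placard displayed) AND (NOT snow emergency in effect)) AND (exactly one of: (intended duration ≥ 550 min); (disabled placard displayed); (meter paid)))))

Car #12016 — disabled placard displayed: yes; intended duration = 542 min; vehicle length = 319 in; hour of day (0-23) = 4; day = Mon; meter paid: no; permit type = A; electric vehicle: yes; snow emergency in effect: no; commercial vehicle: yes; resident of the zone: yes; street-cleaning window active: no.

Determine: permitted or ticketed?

Permitted

Atomic conditions:
  resident of the zone: yes → true
  permit type = staff: A == staff is false
  vehicle length ≥ 204 in: 319 ≥ 204 is true
  electric vehicle: yes → true
  hour of day (0-23) ≥ 18: 4 ≥ 18 is false
  commercial vehicle: yes → true
  street-cleaning window active: no → false
  day = Sun: Mon == Sun is false
  disabled placard displayed: yes → true
  NOT snow emergency in effect: no → true
  intended duration ≥ 550 min: 542 ≥ 550 is false
  meter paid: no → false
Combine:
[1.1] true → false = false
[1.2.1] true AND true = true
[1.2] NOT true = false
[1.3] exactly-one(false, true) = true
[1] false OR false OR true = true
[2.1.1.1] false → false (antecedent false ⇒ implication holds) = true
[2.1.1.2] true AND true = true
[2.1.1.3] exactly-one(false, true, false) = true
[2.1.1] true AND true AND true = true
[2.1] NOT true = false
[2] NOT false = true
[root] true AND true = true
Overall: true → permitted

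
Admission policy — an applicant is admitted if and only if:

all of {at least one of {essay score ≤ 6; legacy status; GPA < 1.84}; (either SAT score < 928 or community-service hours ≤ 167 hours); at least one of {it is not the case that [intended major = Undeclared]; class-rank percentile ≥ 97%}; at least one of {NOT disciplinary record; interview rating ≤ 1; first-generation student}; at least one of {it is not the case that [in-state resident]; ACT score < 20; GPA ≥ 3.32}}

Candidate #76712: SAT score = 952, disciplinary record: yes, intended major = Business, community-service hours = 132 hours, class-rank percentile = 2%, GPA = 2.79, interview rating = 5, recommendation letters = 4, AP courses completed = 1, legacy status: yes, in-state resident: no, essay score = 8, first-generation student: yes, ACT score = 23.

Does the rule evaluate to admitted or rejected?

Atomic conditions:
  essay score ≤ 6: 8 ≤ 6 is false
  legacy status: yes → true
  GPA < 1.84: 2.79 < 1.84 is false
  SAT score < 928: 952 < 928 is false
  community-service hours ≤ 167 hours: 132 ≤ 167 is true
  intended major = Undeclared: Business == Undeclared is false
  class-rank percentile ≥ 97%: 2 ≥ 97 is false
  NOT disciplinary record: yes → false
  interview rating ≤ 1: 5 ≤ 1 is false
  first-generation student: yes → true
  in-state resident: no → false
  ACT score < 20: 23 < 20 is false
  GPA ≥ 3.32: 2.79 ≥ 3.32 is false
Combine:
[1] false OR true OR false = true
[2] false OR true = true
[3.1] NOT false = true
[3] true OR false = true
[4] false OR false OR true = true
[5.1] NOT false = true
[5] true OR false OR false = true
[root] true AND true AND true AND true AND true = true
Overall: true → admitted

Admitted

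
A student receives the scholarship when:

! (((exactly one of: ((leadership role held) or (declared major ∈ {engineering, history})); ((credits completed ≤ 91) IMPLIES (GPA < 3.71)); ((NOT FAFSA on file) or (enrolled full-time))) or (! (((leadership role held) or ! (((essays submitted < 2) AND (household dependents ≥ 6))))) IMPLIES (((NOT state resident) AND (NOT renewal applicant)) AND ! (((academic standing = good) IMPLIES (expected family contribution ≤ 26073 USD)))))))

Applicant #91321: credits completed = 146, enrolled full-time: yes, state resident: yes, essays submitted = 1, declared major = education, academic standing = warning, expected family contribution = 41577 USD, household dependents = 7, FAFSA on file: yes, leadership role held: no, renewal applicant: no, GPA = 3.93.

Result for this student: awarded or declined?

Atomic conditions:
  leadership role held: no → false
  declared major ∈ {engineering, history}: education is not in the set → false
  credits completed ≤ 91: 146 ≤ 91 is false
  GPA < 3.71: 3.93 < 3.71 is false
  NOT FAFSA on file: yes → false
  enrolled full-time: yes → true
  essays submitted < 2: 1 < 2 is true
  household dependents ≥ 6: 7 ≥ 6 is true
  NOT state resident: yes → false
  NOT renewal applicant: no → true
  academic standing = good: warning == good is false
  expected family contribution ≤ 26073 USD: 41577 ≤ 26073 is false
Combine:
[1.1.1] false OR false = false
[1.1.2] false → false (antecedent false ⇒ implication holds) = true
[1.1.3] false OR true = true
[1.1] exactly-one(false, true, true) = false
[1.2.1.1.2.1] true AND true = true
[1.2.1.1.2] NOT true = false
[1.2.1.1] false OR false = false
[1.2.1] NOT false = true
[1.2.2.1] false AND true = false
[1.2.2.2.1] false → false (antecedent false ⇒ implication holds) = true
[1.2.2.2] NOT true = false
[1.2.2] false AND false = false
[1.2] true → false = false
[1] false OR false = false
[root] NOT false = true
Overall: true → awarded

Awarded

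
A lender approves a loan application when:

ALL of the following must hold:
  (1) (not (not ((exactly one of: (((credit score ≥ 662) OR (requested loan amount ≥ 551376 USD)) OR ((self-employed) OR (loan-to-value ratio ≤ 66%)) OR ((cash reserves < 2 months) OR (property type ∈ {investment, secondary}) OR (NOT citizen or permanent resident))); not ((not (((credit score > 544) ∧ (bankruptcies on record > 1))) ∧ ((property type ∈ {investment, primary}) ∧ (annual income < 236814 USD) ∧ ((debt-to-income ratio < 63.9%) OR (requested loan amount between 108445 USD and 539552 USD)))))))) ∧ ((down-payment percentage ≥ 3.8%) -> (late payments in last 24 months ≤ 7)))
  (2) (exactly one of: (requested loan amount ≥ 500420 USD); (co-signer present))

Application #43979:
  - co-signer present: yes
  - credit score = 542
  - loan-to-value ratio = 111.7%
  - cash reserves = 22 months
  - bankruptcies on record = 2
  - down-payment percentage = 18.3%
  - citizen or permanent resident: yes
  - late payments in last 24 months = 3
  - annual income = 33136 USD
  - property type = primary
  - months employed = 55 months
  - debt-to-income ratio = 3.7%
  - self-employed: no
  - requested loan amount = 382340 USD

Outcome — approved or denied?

Atomic conditions:
  credit score ≥ 662: 542 ≥ 662 is false
  requested loan amount ≥ 551376 USD: 382340 ≥ 551376 is false
  self-employed: no → false
  loan-to-value ratio ≤ 66%: 111.7 ≤ 66 is false
  cash reserves < 2 months: 22 < 2 is false
  property type ∈ {investment, secondary}: primary is not in the set → false
  NOT citizen or permanent resident: yes → false
  credit score > 544: 542 > 544 is false
  bankruptcies on record > 1: 2 > 1 is true
  property type ∈ {investment, primary}: primary is in the set → true
  annual income < 236814 USD: 33136 < 236814 is true
  debt-to-income ratio < 63.9%: 3.7 < 63.9 is true
  requested loan amount between 108445 USD and 539552 USD: 382340 in [108445, 539552] is true
  down-payment percentage ≥ 3.8%: 18.3 ≥ 3.8 is true
  late payments in last 24 months ≤ 7: 3 ≤ 7 is true
  requested loan amount ≥ 500420 USD: 382340 ≥ 500420 is false
  co-signer present: yes → true
Combine:
[1.1.1.1.1.1] false OR false = false
[1.1.1.1.1.2] false OR false = false
[1.1.1.1.1.3] false OR false OR false = false
[1.1.1.1.1] false OR false OR false = false
[1.1.1.1.2.1.1.1] false AND true = false
[1.1.1.1.2.1.1] NOT false = true
[1.1.1.1.2.1.2.3] true OR true = true
[1.1.1.1.2.1.2] true AND true AND true = true
[1.1.1.1.2.1] true AND true = true
[1.1.1.1.2] NOT true = false
[1.1.1.1] exactly-one(false, false) = false
[1.1.1] NOT false = true
[1.1] NOT true = false
[1.2] true → true = true
[1] false AND true = false
[2] exactly-one(false, true) = true
[root] false AND true = false
Overall: false → denied

Denied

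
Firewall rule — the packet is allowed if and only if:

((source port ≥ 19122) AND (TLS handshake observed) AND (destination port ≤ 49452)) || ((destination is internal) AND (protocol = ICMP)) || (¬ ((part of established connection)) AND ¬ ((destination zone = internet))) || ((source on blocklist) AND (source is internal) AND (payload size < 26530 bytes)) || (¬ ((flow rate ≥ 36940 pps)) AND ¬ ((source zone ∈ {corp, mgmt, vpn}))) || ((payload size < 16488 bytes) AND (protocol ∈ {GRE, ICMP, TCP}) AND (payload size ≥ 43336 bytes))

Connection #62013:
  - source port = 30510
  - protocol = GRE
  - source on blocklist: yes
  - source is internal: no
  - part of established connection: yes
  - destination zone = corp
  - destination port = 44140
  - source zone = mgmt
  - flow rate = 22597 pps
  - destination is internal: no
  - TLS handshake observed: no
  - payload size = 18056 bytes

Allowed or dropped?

Atomic conditions:
  source port ≥ 19122: 30510 ≥ 19122 is true
  TLS handshake observed: no → false
  destination port ≤ 49452: 44140 ≤ 49452 is true
  destination is internal: no → false
  protocol = ICMP: GRE == ICMP is false
  part of established connection: yes → true
  destination zone = internet: corp == internet is false
  source on blocklist: yes → true
  source is internal: no → false
  payload size < 26530 bytes: 18056 < 26530 is true
  flow rate ≥ 36940 pps: 22597 ≥ 36940 is false
  source zone ∈ {corp, mgmt, vpn}: mgmt is in the set → true
  payload size < 16488 bytes: 18056 < 16488 is false
  protocol ∈ {GRE, ICMP, TCP}: GRE is in the set → true
  payload size ≥ 43336 bytes: 18056 ≥ 43336 is false
Combine:
[1] true AND false AND true = false
[2] false AND false = false
[3.1] NOT true = false
[3.2] NOT false = true
[3] false AND true = false
[4] true AND false AND true = false
[5.1] NOT false = true
[5.2] NOT true = false
[5] true AND false = false
[6] false AND true AND false = false
[root] false OR false OR false OR false OR false OR false = false
Overall: false → dropped

Dropped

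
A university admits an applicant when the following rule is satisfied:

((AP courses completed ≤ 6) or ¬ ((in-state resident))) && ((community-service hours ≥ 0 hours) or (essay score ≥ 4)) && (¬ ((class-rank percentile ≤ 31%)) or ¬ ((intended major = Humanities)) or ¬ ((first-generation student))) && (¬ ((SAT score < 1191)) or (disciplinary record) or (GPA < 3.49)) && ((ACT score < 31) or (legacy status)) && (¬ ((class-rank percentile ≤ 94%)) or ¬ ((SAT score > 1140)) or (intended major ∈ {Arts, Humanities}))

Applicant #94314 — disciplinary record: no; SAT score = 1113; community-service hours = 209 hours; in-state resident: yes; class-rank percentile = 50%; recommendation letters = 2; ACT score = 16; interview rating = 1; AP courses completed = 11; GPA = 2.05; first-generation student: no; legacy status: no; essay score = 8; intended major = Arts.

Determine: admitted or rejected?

Atomic conditions:
  AP courses completed ≤ 6: 11 ≤ 6 is false
  in-state resident: yes → true
  community-service hours ≥ 0 hours: 209 ≥ 0 is true
  essay score ≥ 4: 8 ≥ 4 is true
  class-rank percentile ≤ 31%: 50 ≤ 31 is false
  intended major = Humanities: Arts == Humanities is false
  first-generation student: no → false
  SAT score < 1191: 1113 < 1191 is true
  disciplinary record: no → false
  GPA < 3.49: 2.05 < 3.49 is true
  ACT score < 31: 16 < 31 is true
  legacy status: no → false
  class-rank percentile ≤ 94%: 50 ≤ 94 is true
  SAT score > 1140: 1113 > 1140 is false
  intended major ∈ {Arts, Humanities}: Arts is in the set → true
Combine:
[1.2] NOT true = false
[1] false OR false = false
[2] true OR true = true
[3.1] NOT false = true
[3.2] NOT false = true
[3.3] NOT false = true
[3] true OR true OR true = true
[4.1] NOT true = false
[4] false OR false OR true = true
[5] true OR false = true
[6.1] NOT true = false
[6.2] NOT false = true
[6] false OR true OR true = true
[root] false AND true AND true AND true AND true AND true = false
Overall: false → rejected

Rejected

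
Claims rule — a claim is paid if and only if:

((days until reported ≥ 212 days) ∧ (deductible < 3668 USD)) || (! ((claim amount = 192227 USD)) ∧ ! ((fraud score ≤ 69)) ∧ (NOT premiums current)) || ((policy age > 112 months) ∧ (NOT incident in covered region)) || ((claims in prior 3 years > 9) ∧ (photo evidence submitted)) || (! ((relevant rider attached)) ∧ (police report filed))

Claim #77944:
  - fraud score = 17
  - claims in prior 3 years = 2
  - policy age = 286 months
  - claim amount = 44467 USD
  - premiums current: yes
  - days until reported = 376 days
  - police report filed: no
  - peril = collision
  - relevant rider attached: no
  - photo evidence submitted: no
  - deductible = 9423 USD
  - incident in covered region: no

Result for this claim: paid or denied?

Paid

Atomic conditions:
  days until reported ≥ 212 days: 376 ≥ 212 is true
  deductible < 3668 USD: 9423 < 3668 is false
  claim amount = 192227 USD: 44467 == 192227 is false
  fraud score ≤ 69: 17 ≤ 69 is true
  NOT premiums current: yes → false
  policy age > 112 months: 286 > 112 is true
  NOT incident in covered region: no → true
  claims in prior 3 years > 9: 2 > 9 is false
  photo evidence submitted: no → false
  relevant rider attached: no → false
  police report filed: no → false
Combine:
[1] true AND false = false
[2.1] NOT false = true
[2.2] NOT true = false
[2] true AND false AND false = false
[3] true AND true = true
[4] false AND false = false
[5.1] NOT false = true
[5] true AND false = false
[root] false OR false OR true OR false OR false = true
Overall: true → paid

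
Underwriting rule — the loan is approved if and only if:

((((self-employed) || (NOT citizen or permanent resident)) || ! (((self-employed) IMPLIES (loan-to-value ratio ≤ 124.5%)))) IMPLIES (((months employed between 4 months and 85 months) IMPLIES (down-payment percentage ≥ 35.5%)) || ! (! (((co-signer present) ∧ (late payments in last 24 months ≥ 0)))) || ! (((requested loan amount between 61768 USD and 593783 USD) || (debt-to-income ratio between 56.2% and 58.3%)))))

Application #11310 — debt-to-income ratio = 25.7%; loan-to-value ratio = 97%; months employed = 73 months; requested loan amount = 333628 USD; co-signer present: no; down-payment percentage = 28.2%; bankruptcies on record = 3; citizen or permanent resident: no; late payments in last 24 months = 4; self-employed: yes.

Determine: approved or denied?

Denied

Atomic conditions:
  self-employed: yes → true
  NOT citizen or permanent resident: no → true
  loan-to-value ratio ≤ 124.5%: 97 ≤ 124.5 is true
  months employed between 4 months and 85 months: 73 in [4, 85] is true
  down-payment percentage ≥ 35.5%: 28.2 ≥ 35.5 is false
  co-signer present: no → false
  late payments in last 24 months ≥ 0: 4 ≥ 0 is true
  requested loan amount between 61768 USD and 593783 USD: 333628 in [61768, 593783] is true
  debt-to-income ratio between 56.2% and 58.3%: 25.7 in [56.2, 58.3] is false
Combine:
[1.1] true OR true = true
[1.2.1] true → true = true
[1.2] NOT true = false
[1] true OR false = true
[2.1] true → false = false
[2.2.1.1] false AND true = false
[2.2.1] NOT false = true
[2.2] NOT true = false
[2.3.1] true OR false = true
[2.3] NOT true = false
[2] false OR false OR false = false
[root] true → false = false
Overall: false → denied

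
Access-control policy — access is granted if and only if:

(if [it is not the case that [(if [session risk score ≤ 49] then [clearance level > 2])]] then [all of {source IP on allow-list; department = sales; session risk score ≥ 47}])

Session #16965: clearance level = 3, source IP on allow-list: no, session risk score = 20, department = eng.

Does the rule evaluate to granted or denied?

Granted

Atomic conditions:
  session risk score ≤ 49: 20 ≤ 49 is true
  clearance level > 2: 3 > 2 is true
  source IP on allow-list: no → false
  department = sales: eng == sales is false
  session risk score ≥ 47: 20 ≥ 47 is false
Combine:
[1.1] true → true = true
[1] NOT true = false
[2] false AND false AND false = false
[root] false → false (antecedent false ⇒ implication holds) = true
Overall: true → granted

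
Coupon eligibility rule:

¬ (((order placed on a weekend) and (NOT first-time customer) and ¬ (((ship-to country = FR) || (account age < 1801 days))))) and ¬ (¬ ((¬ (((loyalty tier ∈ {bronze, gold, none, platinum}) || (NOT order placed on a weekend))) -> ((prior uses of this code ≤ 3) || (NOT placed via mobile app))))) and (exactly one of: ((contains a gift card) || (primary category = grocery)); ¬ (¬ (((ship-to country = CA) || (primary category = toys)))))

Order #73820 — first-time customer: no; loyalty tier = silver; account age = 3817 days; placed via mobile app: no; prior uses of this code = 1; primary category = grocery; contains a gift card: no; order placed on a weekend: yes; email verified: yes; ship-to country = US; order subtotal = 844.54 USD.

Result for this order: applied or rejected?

Rejected

Atomic conditions:
  order placed on a weekend: yes → true
  NOT first-time customer: no → true
  ship-to country = FR: US == FR is false
  account age < 1801 days: 3817 < 1801 is false
  loyalty tier ∈ {bronze, gold, none, platinum}: silver is not in the set → false
  NOT order placed on a weekend: yes → false
  prior uses of this code ≤ 3: 1 ≤ 3 is true
  NOT placed via mobile app: no → true
  contains a gift card: no → false
  primary category = grocery: grocery == grocery is true
  ship-to country = CA: US == CA is false
  primary category = toys: grocery == toys is false
Combine:
[1.1.3.1] false OR false = false
[1.1.3] NOT false = true
[1.1] true AND true AND true = true
[1] NOT true = false
[2.1.1.1.1] false OR false = false
[2.1.1.1] NOT false = true
[2.1.1.2] true OR true = true
[2.1.1] true → true = true
[2.1] NOT true = false
[2] NOT false = true
[3.1] false OR true = true
[3.2.1.1] false OR false = false
[3.2.1] NOT false = true
[3.2] NOT true = false
[3] exactly-one(true, false) = true
[root] false AND true AND true = false
Overall: false → rejected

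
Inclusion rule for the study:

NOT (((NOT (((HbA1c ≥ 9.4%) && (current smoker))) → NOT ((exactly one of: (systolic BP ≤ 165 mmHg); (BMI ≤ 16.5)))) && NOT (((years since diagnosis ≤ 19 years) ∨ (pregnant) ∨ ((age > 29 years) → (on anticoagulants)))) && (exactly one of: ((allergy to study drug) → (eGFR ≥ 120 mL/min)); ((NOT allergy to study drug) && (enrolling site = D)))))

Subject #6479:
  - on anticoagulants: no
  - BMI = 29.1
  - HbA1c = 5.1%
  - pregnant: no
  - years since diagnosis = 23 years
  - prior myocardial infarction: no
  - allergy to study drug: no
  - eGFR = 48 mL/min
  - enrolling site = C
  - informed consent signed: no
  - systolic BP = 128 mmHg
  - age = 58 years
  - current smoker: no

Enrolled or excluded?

Enrolled

Atomic conditions:
  HbA1c ≥ 9.4%: 5.1 ≥ 9.4 is false
  current smoker: no → false
  systolic BP ≤ 165 mmHg: 128 ≤ 165 is true
  BMI ≤ 16.5: 29.1 ≤ 16.5 is false
  years since diagnosis ≤ 19 years: 23 ≤ 19 is false
  pregnant: no → false
  age > 29 years: 58 > 29 is true
  on anticoagulants: no → false
  allergy to study drug: no → false
  eGFR ≥ 120 mL/min: 48 ≥ 120 is false
  NOT allergy to study drug: no → true
  enrolling site = D: C == D is false
Combine:
[1.1.1.1] false AND false = false
[1.1.1] NOT false = true
[1.1.2.1] exactly-one(true, false) = true
[1.1.2] NOT true = false
[1.1] true → false = false
[1.2.1.3] true → false = false
[1.2.1] false OR false OR false = false
[1.2] NOT false = true
[1.3.1] false → false (antecedent false ⇒ implication holds) = true
[1.3.2] true AND false = false
[1.3] exactly-one(true, false) = true
[1] false AND true AND true = false
[root] NOT false = true
Overall: true → enrolled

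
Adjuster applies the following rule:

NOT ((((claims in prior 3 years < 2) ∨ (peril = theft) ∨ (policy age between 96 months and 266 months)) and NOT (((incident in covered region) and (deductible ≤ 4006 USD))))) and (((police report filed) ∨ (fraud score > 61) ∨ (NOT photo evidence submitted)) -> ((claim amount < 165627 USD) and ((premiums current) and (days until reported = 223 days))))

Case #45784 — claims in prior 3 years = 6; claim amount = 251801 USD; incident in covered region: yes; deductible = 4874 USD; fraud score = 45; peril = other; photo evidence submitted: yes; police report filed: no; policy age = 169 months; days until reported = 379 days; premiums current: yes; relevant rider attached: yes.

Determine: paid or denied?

Atomic conditions:
  claims in prior 3 years < 2: 6 < 2 is false
  peril = theft: other == theft is false
  policy age between 96 months and 266 months: 169 in [96, 266] is true
  incident in covered region: yes → true
  deductible ≤ 4006 USD: 4874 ≤ 4006 is false
  police report filed: no → false
  fraud score > 61: 45 > 61 is false
  NOT photo evidence submitted: yes → false
  claim amount < 165627 USD: 251801 < 165627 is false
  premiums current: yes → true
  days until reported = 223 days: 379 == 223 is false
Combine:
[1.1.1] false OR false OR true = true
[1.1.2.1] true AND false = false
[1.1.2] NOT false = true
[1.1] true AND true = true
[1] NOT true = false
[2.1] false OR false OR false = false
[2.2.2] true AND false = false
[2.2] false AND false = false
[2] false → false (antecedent false ⇒ implication holds) = true
[root] false AND true = false
Overall: false → denied

Denied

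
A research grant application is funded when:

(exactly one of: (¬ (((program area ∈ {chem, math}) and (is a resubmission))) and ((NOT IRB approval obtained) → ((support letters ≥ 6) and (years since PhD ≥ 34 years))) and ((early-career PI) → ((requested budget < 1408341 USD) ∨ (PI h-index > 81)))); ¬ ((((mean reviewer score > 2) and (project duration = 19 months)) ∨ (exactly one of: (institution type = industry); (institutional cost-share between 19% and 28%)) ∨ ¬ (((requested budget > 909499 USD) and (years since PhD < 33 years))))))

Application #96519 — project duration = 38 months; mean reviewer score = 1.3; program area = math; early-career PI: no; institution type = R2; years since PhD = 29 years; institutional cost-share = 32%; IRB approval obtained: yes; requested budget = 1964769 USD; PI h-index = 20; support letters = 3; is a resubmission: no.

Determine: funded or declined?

Declined

Atomic conditions:
  program area ∈ {chem, math}: math is in the set → true
  is a resubmission: no → false
  NOT IRB approval obtained: yes → false
  support letters ≥ 6: 3 ≥ 6 is false
  years since PhD ≥ 34 years: 29 ≥ 34 is false
  early-career PI: no → false
  requested budget < 1408341 USD: 1964769 < 1408341 is false
  PI h-index > 81: 20 > 81 is false
  mean reviewer score > 2: 1.3 > 2 is false
  project duration = 19 months: 38 == 19 is false
  institution type = industry: R2 == industry is false
  institutional cost-share between 19% and 28%: 32 in [19, 28] is false
  requested budget > 909499 USD: 1964769 > 909499 is true
  years since PhD < 33 years: 29 < 33 is true
Combine:
[1.1.1] true AND false = false
[1.1] NOT false = true
[1.2.2] false AND false = false
[1.2] false → false (antecedent false ⇒ implication holds) = true
[1.3.2] false OR false = false
[1.3] false → false (antecedent false ⇒ implication holds) = true
[1] true AND true AND true = true
[2.1.1] false AND false = false
[2.1.2] exactly-one(false, false) = false
[2.1.3.1] true AND true = true
[2.1.3] NOT true = false
[2.1] false OR false OR false = false
[2] NOT false = true
[root] exactly-one(true, true) = false
Overall: false → declined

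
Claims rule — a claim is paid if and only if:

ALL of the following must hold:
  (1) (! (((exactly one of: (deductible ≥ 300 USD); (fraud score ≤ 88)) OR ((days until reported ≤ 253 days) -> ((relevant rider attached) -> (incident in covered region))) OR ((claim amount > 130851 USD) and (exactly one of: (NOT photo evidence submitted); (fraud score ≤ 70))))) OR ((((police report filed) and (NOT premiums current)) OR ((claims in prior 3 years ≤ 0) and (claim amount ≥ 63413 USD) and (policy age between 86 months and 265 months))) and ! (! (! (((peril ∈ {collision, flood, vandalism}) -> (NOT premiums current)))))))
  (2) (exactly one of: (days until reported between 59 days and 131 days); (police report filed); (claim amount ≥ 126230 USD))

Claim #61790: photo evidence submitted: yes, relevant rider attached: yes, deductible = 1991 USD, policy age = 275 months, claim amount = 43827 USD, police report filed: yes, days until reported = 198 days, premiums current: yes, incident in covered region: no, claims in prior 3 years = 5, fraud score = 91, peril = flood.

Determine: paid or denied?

Denied

Atomic conditions:
  deductible ≥ 300 USD: 1991 ≥ 300 is true
  fraud score ≤ 88: 91 ≤ 88 is false
  days until reported ≤ 253 days: 198 ≤ 253 is true
  relevant rider attached: yes → true
  incident in covered region: no → false
  claim amount > 130851 USD: 43827 > 130851 is false
  NOT photo evidence submitted: yes → false
  fraud score ≤ 70: 91 ≤ 70 is false
  police report filed: yes → true
  NOT premiums current: yes → false
  claims in prior 3 years ≤ 0: 5 ≤ 0 is false
  claim amount ≥ 63413 USD: 43827 ≥ 63413 is false
  policy age between 86 months and 265 months: 275 in [86, 265] is false
  peril ∈ {collision, flood, vandalism}: flood is in the set → true
  days until reported between 59 days and 131 days: 198 in [59, 131] is false
  claim amount ≥ 126230 USD: 43827 ≥ 126230 is false
Combine:
[1.1.1.1] exactly-one(true, false) = true
[1.1.1.2.2] true → false = false
[1.1.1.2] true → false = false
[1.1.1.3.2] exactly-one(false, false) = false
[1.1.1.3] false AND false = false
[1.1.1] true OR false OR false = true
[1.1] NOT true = false
[1.2.1.1] true AND false = false
[1.2.1.2] false AND false AND false = false
[1.2.1] false OR false = false
[1.2.2.1.1.1] true → false = false
[1.2.2.1.1] NOT false = true
[1.2.2.1] NOT true = false
[1.2.2] NOT false = true
[1.2] false AND true = false
[1] false OR false = false
[2] exactly-one(false, true, false) = true
[root] false AND true = false
Overall: false → denied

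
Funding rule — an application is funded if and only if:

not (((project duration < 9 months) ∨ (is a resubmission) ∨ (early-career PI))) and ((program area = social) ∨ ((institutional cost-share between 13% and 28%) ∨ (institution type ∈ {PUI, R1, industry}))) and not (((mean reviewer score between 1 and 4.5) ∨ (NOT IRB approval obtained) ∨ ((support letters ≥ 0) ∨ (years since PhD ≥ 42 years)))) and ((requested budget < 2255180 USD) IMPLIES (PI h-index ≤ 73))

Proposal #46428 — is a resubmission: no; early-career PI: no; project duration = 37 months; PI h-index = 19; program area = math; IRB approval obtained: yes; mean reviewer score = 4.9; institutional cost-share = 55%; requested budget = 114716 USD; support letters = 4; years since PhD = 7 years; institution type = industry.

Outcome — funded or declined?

Atomic conditions:
  project duration < 9 months: 37 < 9 is false
  is a resubmission: no → false
  early-career PI: no → false
  program area = social: math == social is false
  institutional cost-share between 13% and 28%: 55 in [13, 28] is false
  institution type ∈ {PUI, R1, industry}: industry is in the set → true
  mean reviewer score between 1 and 4.5: 4.9 in [1, 4.5] is false
  NOT IRB approval obtained: yes → false
  support letters ≥ 0: 4 ≥ 0 is true
  years since PhD ≥ 42 years: 7 ≥ 42 is false
  requested budget < 2255180 USD: 114716 < 2255180 is true
  PI h-index ≤ 73: 19 ≤ 73 is true
Combine:
[1.1] false OR false OR false = false
[1] NOT false = true
[2.2] false OR true = true
[2] false OR true = true
[3.1.3] true OR false = true
[3.1] false OR false OR true = true
[3] NOT true = false
[4] true → true = true
[root] true AND true AND false AND true = false
Overall: false → declined

Declined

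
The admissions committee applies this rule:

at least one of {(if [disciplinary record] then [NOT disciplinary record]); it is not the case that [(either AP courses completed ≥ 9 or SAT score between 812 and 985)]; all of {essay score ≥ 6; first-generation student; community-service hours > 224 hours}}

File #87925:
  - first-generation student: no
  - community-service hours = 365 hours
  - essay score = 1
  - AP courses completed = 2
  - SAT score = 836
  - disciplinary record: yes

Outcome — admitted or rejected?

Rejected

Atomic conditions:
  disciplinary record: yes → true
  NOT disciplinary record: yes → false
  AP courses completed ≥ 9: 2 ≥ 9 is false
  SAT score between 812 and 985: 836 in [812, 985] is true
  essay score ≥ 6: 1 ≥ 6 is false
  first-generation student: no → false
  community-service hours > 224 hours: 365 > 224 is true
Combine:
[1] true → false = false
[2.1] false OR true = true
[2] NOT true = false
[3] false AND false AND true = false
[root] false OR false OR false = false
Overall: false → rejected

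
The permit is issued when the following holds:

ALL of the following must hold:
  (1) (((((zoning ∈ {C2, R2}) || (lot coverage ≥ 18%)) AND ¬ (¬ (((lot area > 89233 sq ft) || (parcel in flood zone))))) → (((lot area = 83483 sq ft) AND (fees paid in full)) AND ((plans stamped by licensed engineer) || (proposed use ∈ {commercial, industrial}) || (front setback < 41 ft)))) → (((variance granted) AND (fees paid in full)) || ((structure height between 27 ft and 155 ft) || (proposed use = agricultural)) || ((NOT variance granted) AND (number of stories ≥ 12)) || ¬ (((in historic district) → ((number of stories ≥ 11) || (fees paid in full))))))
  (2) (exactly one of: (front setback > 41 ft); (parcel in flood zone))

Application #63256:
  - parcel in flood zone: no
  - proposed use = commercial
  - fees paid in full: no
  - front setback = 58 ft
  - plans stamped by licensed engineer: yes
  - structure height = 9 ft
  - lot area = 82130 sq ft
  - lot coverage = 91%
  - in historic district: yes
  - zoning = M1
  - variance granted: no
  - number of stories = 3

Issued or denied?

Atomic conditions:
  zoning ∈ {C2, R2}: M1 is not in the set → false
  lot coverage ≥ 18%: 91 ≥ 18 is true
  lot area > 89233 sq ft: 82130 > 89233 is false
  parcel in flood zone: no → false
  lot area = 83483 sq ft: 82130 == 83483 is false
  fees paid in full: no → false
  plans stamped by licensed engineer: yes → true
  proposed use ∈ {commercial, industrial}: commercial is in the set → true
  front setback < 41 ft: 58 < 41 is false
  variance granted: no → false
  structure height between 27 ft and 155 ft: 9 in [27, 155] is false
  proposed use = agricultural: commercial == agricultural is false
  NOT variance granted: no → true
  number of stories ≥ 12: 3 ≥ 12 is false
  in historic district: yes → true
  number of stories ≥ 11: 3 ≥ 11 is false
  front setback > 41 ft: 58 > 41 is true
Combine:
[1.1.1.1] false OR true = true
[1.1.1.2.1.1] false OR false = false
[1.1.1.2.1] NOT false = true
[1.1.1.2] NOT true = false
[1.1.1] true AND false = false
[1.1.2.1] false AND false = false
[1.1.2.2] true OR true OR false = true
[1.1.2] false AND true = false
[1.1] false → false (antecedent false ⇒ implication holds) = true
[1.2.1] false AND false = false
[1.2.2] false OR false = false
[1.2.3] true AND false = false
[1.2.4.1.2] false OR false = false
[1.2.4.1] true → false = false
[1.2.4] NOT false = true
[1.2] false OR false OR false OR true = true
[1] true → true = true
[2] exactly-one(true, false) = true
[root] true AND true = true
Overall: true → issued

Issued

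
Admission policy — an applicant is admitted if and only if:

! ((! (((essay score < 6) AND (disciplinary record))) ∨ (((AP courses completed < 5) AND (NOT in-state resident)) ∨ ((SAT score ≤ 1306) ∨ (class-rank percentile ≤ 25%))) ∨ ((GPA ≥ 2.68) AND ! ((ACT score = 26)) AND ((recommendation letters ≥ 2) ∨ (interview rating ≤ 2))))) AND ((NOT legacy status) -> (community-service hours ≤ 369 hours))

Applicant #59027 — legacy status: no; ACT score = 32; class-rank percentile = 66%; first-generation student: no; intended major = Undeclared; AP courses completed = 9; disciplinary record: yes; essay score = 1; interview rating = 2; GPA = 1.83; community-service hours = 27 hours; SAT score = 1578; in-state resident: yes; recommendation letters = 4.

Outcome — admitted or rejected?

Atomic conditions:
  essay score < 6: 1 < 6 is true
  disciplinary record: yes → true
  AP courses completed < 5: 9 < 5 is false
  NOT in-state resident: yes → false
  SAT score ≤ 1306: 1578 ≤ 1306 is false
  class-rank percentile ≤ 25%: 66 ≤ 25 is false
  GPA ≥ 2.68: 1.83 ≥ 2.68 is false
  ACT score = 26: 32 == 26 is false
  recommendation letters ≥ 2: 4 ≥ 2 is true
  interview rating ≤ 2: 2 ≤ 2 is true
  NOT legacy status: no → true
  community-service hours ≤ 369 hours: 27 ≤ 369 is true
Combine:
[1.1.1.1] true AND true = true
[1.1.1] NOT true = false
[1.1.2.1] false AND false = false
[1.1.2.2] false OR false = false
[1.1.2] false OR false = false
[1.1.3.2] NOT false = true
[1.1.3.3] true OR true = true
[1.1.3] false AND true AND true = false
[1.1] false OR false OR false = false
[1] NOT false = true
[2] true → true = true
[root] true AND true = true
Overall: true → admitted

Admitted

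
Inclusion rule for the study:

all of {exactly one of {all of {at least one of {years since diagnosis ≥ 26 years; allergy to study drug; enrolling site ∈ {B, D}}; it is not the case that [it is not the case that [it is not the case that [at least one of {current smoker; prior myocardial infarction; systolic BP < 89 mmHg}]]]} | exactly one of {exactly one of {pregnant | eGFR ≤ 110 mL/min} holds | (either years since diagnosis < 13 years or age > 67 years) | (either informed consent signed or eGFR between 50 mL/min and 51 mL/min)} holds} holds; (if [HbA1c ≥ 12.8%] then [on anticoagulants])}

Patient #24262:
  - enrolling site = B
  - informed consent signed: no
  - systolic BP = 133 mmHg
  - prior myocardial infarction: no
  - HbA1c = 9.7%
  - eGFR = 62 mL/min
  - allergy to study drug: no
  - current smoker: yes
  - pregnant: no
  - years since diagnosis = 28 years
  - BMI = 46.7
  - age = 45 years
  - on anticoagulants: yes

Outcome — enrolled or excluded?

Atomic conditions:
  years since diagnosis ≥ 26 years: 28 ≥ 26 is true
  allergy to study drug: no → false
  enrolling site ∈ {B, D}: B is in the set → true
  current smoker: yes → true
  prior myocardial infarction: no → false
  systolic BP < 89 mmHg: 133 < 89 is false
  pregnant: no → false
  eGFR ≤ 110 mL/min: 62 ≤ 110 is true
  years since diagnosis < 13 years: 28 < 13 is false
  age > 67 years: 45 > 67 is false
  informed consent signed: no → false
  eGFR between 50 mL/min and 51 mL/min: 62 in [50, 51] is false
  HbA1c ≥ 12.8%: 9.7 ≥ 12.8 is false
  on anticoagulants: yes → true
Combine:
[1.1.1] true OR false OR true = true
[1.1.2.1.1.1] true OR false OR false = true
[1.1.2.1.1] NOT true = false
[1.1.2.1] NOT false = true
[1.1.2] NOT true = false
[1.1] true AND false = false
[1.2.1] exactly-one(false, true) = true
[1.2.2] false OR false = false
[1.2.3] false OR false = false
[1.2] exactly-one(true, false, false) = true
[1] exactly-one(false, true) = true
[2] false → true (antecedent false ⇒ implication holds) = true
[root] true AND true = true
Overall: true → enrolled

Enrolled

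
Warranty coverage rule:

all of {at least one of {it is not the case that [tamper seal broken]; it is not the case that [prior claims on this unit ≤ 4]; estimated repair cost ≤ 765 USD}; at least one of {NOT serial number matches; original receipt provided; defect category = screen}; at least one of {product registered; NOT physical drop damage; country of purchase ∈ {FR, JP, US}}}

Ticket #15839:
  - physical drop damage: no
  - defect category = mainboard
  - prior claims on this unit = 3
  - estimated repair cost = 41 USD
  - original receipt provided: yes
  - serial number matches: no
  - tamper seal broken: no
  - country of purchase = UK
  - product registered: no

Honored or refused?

Honored

Atomic conditions:
  tamper seal broken: no → false
  prior claims on this unit ≤ 4: 3 ≤ 4 is true
  estimated repair cost ≤ 765 USD: 41 ≤ 765 is true
  NOT serial number matches: no → true
  original receipt provided: yes → true
  defect category = screen: mainboard == screen is false
  product registered: no → false
  NOT physical drop damage: no → true
  country of purchase ∈ {FR, JP, US}: UK is not in the set → false
Combine:
[1.1] NOT false = true
[1.2] NOT true = false
[1] true OR false OR true = true
[2] true OR true OR false = true
[3] false OR true OR false = true
[root] true AND true AND true = true
Overall: true → honored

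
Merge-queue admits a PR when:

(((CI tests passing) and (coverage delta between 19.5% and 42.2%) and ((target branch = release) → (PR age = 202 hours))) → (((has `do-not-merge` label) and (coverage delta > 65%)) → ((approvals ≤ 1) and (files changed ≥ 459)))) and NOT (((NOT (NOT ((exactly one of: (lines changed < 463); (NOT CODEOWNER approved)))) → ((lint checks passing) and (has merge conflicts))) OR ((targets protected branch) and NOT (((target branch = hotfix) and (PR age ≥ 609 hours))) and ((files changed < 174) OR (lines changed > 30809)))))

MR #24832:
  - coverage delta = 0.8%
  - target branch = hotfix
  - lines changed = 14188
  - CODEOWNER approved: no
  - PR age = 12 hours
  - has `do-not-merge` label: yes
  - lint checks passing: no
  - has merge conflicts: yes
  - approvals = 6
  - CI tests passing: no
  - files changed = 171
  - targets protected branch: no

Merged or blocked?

Atomic conditions:
  CI tests passing: no → false
  coverage delta between 19.5% and 42.2%: 0.8 in [19.5, 42.2] is false
  target branch = release: hotfix == release is false
  PR age = 202 hours: 12 == 202 is false
  has `do-not-merge` label: yes → true
  coverage delta > 65%: 0.8 > 65 is false
  approvals ≤ 1: 6 ≤ 1 is false
  files changed ≥ 459: 171 ≥ 459 is false
  lines changed < 463: 14188 < 463 is false
  NOT CODEOWNER approved: no → true
  lint checks passing: no → false
  has merge conflicts: yes → true
  targets protected branch: no → false
  target branch = hotfix: hotfix == hotfix is true
  PR age ≥ 609 hours: 12 ≥ 609 is false
  files changed < 174: 171 < 174 is true
  lines changed > 30809: 14188 > 30809 is false
Combine:
[1.1.3] false → false (antecedent false ⇒ implication holds) = true
[1.1] false AND false AND true = false
[1.2.1] true AND false = false
[1.2.2] false AND false = false
[1.2] false → false (antecedent false ⇒ implication holds) = true
[1] false → true (antecedent false ⇒ implication holds) = true
[2.1.1.1.1.1] exactly-one(false, true) = true
[2.1.1.1.1] NOT true = false
[2.1.1.1] NOT false = true
[2.1.1.2] false AND true = false
[2.1.1] true → false = false
[2.1.2.2.1] true AND false = false
[2.1.2.2] NOT false = true
[2.1.2.3] true OR false = true
[2.1.2] false AND true AND true = false
[2.1] false OR false = false
[2] NOT false = true
[root] true AND true = true
Overall: true → merged

Merged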